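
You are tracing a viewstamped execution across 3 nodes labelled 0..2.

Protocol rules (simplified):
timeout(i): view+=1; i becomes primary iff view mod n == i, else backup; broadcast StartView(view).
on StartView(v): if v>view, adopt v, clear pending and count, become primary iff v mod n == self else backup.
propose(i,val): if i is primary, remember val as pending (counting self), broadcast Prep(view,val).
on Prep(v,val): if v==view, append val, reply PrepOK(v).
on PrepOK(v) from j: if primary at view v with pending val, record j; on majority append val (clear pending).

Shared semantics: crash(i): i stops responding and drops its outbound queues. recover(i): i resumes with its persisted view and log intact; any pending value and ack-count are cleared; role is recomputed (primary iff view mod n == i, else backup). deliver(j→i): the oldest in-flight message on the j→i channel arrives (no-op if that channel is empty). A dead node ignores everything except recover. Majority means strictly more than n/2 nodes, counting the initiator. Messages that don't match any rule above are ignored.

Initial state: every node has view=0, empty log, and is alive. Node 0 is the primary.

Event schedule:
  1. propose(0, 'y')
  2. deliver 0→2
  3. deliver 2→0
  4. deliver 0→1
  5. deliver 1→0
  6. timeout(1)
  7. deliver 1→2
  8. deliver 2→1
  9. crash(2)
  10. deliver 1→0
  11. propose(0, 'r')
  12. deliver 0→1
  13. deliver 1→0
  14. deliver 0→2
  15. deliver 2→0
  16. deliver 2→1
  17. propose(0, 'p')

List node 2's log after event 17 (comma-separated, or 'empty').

e1 propose(0,'y'): ·
e2 deliver 0→2: 2[back,v=0,y]
e3 deliver 2→0: 0[prim,v=0,y]
e4 deliver 0→1: 1[back,v=0,y]
e5 deliver 1→0: ·
e6 timeout(1): 1[prim,v=1,y]
e7 deliver 1→2: 2[back,v=1,y]
e8 deliver 2→1: ·
e9 crash(2): 2[✗back,v=1,y]
e10 deliver 1→0: 0[back,v=1,y]
e11 propose(0,'r'): ·
e12 deliver 0→1: ·
e13 deliver 1→0: ·
e14 deliver 0→2: ·
e15 deliver 2→0: ·
e16 deliver 2→1: ·
e17 propose(0,'p'): ·

y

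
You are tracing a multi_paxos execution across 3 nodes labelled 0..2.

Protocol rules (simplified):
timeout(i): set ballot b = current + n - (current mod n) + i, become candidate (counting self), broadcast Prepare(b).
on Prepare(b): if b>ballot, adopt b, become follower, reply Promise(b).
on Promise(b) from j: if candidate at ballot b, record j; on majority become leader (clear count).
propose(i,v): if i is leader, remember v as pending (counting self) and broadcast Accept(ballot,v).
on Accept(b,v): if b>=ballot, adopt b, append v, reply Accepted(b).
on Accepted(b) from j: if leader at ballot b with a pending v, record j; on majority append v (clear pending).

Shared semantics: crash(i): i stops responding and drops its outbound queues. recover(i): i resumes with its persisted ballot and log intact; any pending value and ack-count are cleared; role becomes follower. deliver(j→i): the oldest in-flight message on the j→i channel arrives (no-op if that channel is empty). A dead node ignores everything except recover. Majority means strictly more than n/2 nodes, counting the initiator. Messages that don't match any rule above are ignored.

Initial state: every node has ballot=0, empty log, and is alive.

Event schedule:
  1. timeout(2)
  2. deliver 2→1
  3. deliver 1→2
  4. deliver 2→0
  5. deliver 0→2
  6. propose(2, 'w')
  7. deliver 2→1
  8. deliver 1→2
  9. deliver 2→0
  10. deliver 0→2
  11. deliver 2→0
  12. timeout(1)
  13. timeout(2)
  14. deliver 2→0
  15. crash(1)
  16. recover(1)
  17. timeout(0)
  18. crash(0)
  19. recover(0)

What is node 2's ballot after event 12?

5

[1] timeout(2) → N2(cand b5 [-])
[2] deliver 2→1 → N1(foll b5 [-])
[3] deliver 1→2 → N2(lead b5 [-])
[4] deliver 2→0 → N0(foll b5 [-])
[5] deliver 0→2 → ∅
[6] propose(2,'w') → ∅
[7] deliver 2→1 → N1(foll b5 [w])
[8] deliver 1→2 → N2(lead b5 [w])
[9] deliver 2→0 → N0(foll b5 [w])
[10] deliver 0→2 → ∅
[11] deliver 2→0 → ∅
[12] timeout(1) → N1(cand b7 [w])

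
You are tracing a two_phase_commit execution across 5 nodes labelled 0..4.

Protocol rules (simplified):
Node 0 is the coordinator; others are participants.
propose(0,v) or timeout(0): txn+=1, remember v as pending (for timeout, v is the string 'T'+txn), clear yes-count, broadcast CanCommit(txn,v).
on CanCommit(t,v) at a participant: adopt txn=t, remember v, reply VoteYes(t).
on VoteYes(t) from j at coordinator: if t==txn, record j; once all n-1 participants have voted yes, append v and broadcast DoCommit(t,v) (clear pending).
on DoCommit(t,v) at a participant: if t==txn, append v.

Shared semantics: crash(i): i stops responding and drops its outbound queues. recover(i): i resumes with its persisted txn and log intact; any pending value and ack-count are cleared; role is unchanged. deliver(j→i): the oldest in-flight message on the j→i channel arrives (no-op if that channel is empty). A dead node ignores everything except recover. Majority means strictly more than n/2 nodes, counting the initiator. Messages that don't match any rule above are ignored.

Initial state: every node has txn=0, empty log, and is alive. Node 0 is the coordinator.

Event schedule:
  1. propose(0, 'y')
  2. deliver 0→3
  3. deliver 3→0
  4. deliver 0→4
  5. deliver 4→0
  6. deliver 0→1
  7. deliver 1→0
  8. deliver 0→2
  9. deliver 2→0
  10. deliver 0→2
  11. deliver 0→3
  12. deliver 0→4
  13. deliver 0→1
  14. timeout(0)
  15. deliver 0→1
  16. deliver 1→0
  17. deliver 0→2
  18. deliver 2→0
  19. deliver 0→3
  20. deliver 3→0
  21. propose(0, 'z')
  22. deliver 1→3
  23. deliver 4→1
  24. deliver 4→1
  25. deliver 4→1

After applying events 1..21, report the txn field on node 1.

2

[1] propose(0,'y') → N0(coor t1 [-])
[2] deliver 0→3 → N3(part t1 [-])
[3] deliver 3→0 → ∅
[4] deliver 0→4 → N4(part t1 [-])
[5] deliver 4→0 → ∅
[6] deliver 0→1 → N1(part t1 [-])
[7] deliver 1→0 → ∅
[8] deliver 0→2 → N2(part t1 [-])
[9] deliver 2→0 → N0(coor t1 [y])
[10] deliver 0→2 → N2(part t1 [y])
[11] deliver 0→3 → N3(part t1 [y])
[12] deliver 0→4 → N4(part t1 [y])
[13] deliver 0→1 → N1(part t1 [y])
[14] timeout(0) → N0(coor t2 [y])
[15] deliver 0→1 → N1(part t2 [y])
[16] deliver 1→0 → ∅
[17] deliver 0→2 → N2(part t2 [y])
[18] deliver 2→0 → ∅
[19] deliver 0→3 → N3(part t2 [y])
[20] deliver 3→0 → ∅
[21] propose(0,'z') → N0(coor t3 [y])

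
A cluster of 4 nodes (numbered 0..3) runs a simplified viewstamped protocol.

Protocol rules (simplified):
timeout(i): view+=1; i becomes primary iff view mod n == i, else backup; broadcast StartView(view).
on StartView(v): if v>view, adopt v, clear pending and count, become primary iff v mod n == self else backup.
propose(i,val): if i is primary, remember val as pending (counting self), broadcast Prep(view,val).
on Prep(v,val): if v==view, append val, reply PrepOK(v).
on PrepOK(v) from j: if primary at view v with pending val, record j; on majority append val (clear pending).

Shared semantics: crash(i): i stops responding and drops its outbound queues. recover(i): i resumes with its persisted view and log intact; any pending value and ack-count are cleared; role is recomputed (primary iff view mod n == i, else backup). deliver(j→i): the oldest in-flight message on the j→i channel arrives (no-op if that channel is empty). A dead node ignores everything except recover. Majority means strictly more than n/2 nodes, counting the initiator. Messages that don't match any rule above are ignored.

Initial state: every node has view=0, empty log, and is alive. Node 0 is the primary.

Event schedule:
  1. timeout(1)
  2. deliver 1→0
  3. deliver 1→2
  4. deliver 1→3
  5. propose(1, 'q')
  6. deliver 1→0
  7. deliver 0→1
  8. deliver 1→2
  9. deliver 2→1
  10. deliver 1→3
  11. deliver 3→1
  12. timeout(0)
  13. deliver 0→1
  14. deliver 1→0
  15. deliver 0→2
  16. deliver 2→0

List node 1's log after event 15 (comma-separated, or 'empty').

q

step 1 timeout(1): 1={prim,v=1,log=-}
step 2 deliver 1→0: 0={back,v=1,log=-}
step 3 deliver 1→2: 2={back,v=1,log=-}
step 4 deliver 1→3: 3={back,v=1,log=-}
step 5 propose(1,'q'): —
step 6 deliver 1→0: 0={back,v=1,log=q}
step 7 deliver 0→1: —
step 8 deliver 1→2: 2={back,v=1,log=q}
step 9 deliver 2→1: 1={prim,v=1,log=q}
step 10 deliver 1→3: 3={back,v=1,log=q}
step 11 deliver 3→1: —
step 12 timeout(0): 0={back,v=2,log=q}
step 13 deliver 0→1: 1={back,v=2,log=q}
step 14 deliver 1→0: —
step 15 deliver 0→2: 2={prim,v=2,log=q}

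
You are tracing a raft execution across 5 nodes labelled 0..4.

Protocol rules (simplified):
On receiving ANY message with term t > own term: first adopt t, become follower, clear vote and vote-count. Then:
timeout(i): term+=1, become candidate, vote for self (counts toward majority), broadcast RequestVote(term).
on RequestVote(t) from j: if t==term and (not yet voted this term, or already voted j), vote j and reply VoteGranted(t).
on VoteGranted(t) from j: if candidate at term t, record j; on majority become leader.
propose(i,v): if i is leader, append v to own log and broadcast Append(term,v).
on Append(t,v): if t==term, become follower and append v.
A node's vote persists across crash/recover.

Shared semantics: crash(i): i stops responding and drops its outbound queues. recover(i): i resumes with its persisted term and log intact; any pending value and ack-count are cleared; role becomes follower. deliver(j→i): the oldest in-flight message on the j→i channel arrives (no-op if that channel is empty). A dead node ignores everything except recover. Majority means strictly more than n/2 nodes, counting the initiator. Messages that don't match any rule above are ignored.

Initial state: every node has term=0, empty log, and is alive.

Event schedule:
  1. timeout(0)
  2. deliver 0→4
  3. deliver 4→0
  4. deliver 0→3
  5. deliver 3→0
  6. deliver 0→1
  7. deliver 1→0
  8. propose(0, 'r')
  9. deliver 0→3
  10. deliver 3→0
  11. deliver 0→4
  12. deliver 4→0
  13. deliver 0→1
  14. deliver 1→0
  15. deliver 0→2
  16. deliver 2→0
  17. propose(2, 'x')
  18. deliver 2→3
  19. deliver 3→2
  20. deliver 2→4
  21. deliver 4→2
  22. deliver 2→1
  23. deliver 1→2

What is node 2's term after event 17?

1

step 1 timeout(0): 0={cand,t=1,log=-}
step 2 deliver 0→4: 4={foll,t=1,log=-}
step 3 deliver 4→0: —
step 4 deliver 0→3: 3={foll,t=1,log=-}
step 5 deliver 3→0: 0={lead,t=1,log=-}
step 6 deliver 0→1: 1={foll,t=1,log=-}
step 7 deliver 1→0: —
step 8 propose(0,'r'): 0={lead,t=1,log=r}
step 9 deliver 0→3: 3={foll,t=1,log=r}
step 10 deliver 3→0: —
step 11 deliver 0→4: 4={foll,t=1,log=r}
step 12 deliver 4→0: —
step 13 deliver 0→1: 1={foll,t=1,log=r}
step 14 deliver 1→0: —
step 15 deliver 0→2: 2={foll,t=1,log=-}
step 16 deliver 2→0: —
step 17 propose(2,'x'): —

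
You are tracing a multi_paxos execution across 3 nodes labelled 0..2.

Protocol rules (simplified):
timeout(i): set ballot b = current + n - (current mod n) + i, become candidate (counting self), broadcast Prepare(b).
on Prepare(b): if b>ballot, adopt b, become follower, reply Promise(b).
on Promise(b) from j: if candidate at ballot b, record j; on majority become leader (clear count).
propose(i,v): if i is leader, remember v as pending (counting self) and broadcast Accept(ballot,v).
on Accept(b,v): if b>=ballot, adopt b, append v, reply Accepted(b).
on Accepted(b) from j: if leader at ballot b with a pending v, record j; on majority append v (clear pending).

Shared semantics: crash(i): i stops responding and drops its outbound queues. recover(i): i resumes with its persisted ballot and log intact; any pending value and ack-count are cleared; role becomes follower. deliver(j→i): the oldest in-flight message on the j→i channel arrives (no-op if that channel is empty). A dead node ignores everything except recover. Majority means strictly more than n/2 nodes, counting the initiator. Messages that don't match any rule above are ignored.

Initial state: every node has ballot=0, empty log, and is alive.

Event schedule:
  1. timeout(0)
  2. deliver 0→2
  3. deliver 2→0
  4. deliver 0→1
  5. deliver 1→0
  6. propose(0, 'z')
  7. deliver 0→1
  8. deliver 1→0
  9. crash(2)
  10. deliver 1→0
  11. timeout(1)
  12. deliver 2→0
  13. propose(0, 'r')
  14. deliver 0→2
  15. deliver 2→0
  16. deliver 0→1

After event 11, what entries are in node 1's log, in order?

z

e1 timeout(0): 0[cand,b=3,-]
e2 deliver 0→2: 2[foll,b=3,-]
e3 deliver 2→0: 0[lead,b=3,-]
e4 deliver 0→1: 1[foll,b=3,-]
e5 deliver 1→0: ·
e6 propose(0,'z'): ·
e7 deliver 0→1: 1[foll,b=3,z]
e8 deliver 1→0: 0[lead,b=3,z]
e9 crash(2): 2[✗foll,b=3,-]
e10 deliver 1→0: ·
e11 timeout(1): 1[cand,b=7,z]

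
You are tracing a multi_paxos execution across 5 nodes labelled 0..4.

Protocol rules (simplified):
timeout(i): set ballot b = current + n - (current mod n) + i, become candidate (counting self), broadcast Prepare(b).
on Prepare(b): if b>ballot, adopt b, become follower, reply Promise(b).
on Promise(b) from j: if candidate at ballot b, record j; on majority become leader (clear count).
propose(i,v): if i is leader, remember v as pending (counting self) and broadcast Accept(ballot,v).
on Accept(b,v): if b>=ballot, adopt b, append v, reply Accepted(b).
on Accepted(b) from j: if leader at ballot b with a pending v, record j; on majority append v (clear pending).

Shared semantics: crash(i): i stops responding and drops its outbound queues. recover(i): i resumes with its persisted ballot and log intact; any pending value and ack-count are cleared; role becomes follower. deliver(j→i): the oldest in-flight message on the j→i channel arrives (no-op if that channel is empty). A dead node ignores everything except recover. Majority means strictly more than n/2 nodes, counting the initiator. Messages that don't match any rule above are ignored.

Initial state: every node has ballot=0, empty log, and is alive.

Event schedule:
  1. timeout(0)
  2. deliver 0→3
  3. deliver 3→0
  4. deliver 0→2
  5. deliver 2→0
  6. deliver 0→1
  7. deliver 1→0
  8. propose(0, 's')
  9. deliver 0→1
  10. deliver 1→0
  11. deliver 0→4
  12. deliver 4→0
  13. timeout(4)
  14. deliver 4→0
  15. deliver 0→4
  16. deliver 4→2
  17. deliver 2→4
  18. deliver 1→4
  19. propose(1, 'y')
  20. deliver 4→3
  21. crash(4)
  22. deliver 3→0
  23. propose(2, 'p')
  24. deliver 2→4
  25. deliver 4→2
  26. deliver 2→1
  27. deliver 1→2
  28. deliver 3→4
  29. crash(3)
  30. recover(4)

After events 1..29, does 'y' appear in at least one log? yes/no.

no

[1] timeout(0) → N0(cand b5 [-])
[2] deliver 0→3 → N3(foll b5 [-])
[3] deliver 3→0 → ∅
[4] deliver 0→2 → N2(foll b5 [-])
[5] deliver 2→0 → N0(lead b5 [-])
[6] deliver 0→1 → N1(foll b5 [-])
[7] deliver 1→0 → ∅
[8] propose(0,'s') → ∅
[9] deliver 0→1 → N1(foll b5 [s])
[10] deliver 1→0 → ∅
[11] deliver 0→4 → N4(foll b5 [-])
[12] deliver 4→0 → ∅
[13] timeout(4) → N4(cand b14 [-])
[14] deliver 4→0 → N0(foll b14 [-])
[15] deliver 0→4 → ∅
[16] deliver 4→2 → N2(foll b14 [-])
[17] deliver 2→4 → ∅
[18] deliver 1→4 → ∅
[19] propose(1,'y') → ∅
[20] deliver 4→3 → N3(foll b14 [-])
[21] crash(4) → N4(✗cand b14 [-])
[22] deliver 3→0 → ∅
[23] propose(2,'p') → ∅
[24] deliver 2→4 → ∅
[25] deliver 4→2 → ∅
[26] deliver 2→1 → ∅
[27] deliver 1→2 → ∅
[28] deliver 3→4 → ∅
[29] crash(3) → N3(✗foll b14 [-])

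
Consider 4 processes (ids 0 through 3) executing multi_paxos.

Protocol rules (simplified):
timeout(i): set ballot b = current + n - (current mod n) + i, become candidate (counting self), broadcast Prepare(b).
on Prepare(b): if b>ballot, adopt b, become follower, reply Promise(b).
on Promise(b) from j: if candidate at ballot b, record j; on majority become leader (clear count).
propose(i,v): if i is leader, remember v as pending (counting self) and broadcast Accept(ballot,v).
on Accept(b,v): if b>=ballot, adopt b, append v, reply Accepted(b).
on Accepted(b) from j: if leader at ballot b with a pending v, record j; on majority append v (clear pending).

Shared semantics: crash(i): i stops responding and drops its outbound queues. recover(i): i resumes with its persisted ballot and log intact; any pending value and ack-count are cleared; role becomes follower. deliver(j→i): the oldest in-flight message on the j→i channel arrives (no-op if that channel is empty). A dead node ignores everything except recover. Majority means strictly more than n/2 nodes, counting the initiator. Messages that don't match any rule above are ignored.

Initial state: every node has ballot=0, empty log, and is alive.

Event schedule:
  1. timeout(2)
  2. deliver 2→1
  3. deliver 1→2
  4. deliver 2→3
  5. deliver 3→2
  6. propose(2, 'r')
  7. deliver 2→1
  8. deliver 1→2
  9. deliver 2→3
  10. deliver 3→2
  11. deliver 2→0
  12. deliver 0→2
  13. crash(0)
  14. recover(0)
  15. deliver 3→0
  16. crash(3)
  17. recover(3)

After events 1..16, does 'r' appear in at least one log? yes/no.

after 1 — timeout(2): n2:cand/b6/[-]
after 2 — deliver 2→1: n1:foll/b6/[-]
after 3 — deliver 1→2: ·
after 4 — deliver 2→3: n3:foll/b6/[-]
after 5 — deliver 3→2: n2:lead/b6/[-]
after 6 — propose(2,'r'): ·
after 7 — deliver 2→1: n1:foll/b6/[r]
after 8 — deliver 1→2: ·
after 9 — deliver 2→3: n3:foll/b6/[r]
after 10 — deliver 3→2: n2:lead/b6/[r]
after 11 — deliver 2→0: n0:foll/b6/[-]
after 12 — deliver 0→2: ·
after 13 — crash(0): n0:✗foll/b6/[-]
after 14 — recover(0): n0:foll/b6/[-]
after 15 — deliver 3→0: ·
after 16 — crash(3): n3:✗foll/b6/[r]

yes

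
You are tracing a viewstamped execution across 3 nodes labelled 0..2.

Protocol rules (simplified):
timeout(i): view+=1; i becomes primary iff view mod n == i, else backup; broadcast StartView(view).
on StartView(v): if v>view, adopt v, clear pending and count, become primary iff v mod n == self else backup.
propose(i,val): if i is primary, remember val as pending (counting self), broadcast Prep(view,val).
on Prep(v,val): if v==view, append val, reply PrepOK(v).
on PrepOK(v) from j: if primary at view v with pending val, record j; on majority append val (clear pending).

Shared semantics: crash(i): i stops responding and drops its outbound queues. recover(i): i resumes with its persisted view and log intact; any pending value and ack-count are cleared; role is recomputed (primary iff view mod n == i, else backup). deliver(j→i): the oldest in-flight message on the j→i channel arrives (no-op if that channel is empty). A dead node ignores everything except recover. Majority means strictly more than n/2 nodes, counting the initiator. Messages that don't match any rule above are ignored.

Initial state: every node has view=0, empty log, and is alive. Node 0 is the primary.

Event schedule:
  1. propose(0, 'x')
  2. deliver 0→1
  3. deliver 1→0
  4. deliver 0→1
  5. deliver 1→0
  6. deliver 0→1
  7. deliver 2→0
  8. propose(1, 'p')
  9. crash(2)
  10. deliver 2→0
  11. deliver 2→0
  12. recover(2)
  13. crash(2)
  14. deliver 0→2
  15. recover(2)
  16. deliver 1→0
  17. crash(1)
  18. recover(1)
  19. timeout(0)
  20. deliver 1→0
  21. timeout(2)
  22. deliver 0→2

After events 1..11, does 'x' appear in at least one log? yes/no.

yes

e1 propose(0,'x'): ·
e2 deliver 0→1: 1[back,v=0,x]
e3 deliver 1→0: 0[prim,v=0,x]
e4 deliver 0→1: ·
e5 deliver 1→0: ·
e6 deliver 0→1: ·
e7 deliver 2→0: ·
e8 propose(1,'p'): ·
e9 crash(2): 2[✗back,v=0,-]
e10 deliver 2→0: ·
e11 deliver 2→0: ·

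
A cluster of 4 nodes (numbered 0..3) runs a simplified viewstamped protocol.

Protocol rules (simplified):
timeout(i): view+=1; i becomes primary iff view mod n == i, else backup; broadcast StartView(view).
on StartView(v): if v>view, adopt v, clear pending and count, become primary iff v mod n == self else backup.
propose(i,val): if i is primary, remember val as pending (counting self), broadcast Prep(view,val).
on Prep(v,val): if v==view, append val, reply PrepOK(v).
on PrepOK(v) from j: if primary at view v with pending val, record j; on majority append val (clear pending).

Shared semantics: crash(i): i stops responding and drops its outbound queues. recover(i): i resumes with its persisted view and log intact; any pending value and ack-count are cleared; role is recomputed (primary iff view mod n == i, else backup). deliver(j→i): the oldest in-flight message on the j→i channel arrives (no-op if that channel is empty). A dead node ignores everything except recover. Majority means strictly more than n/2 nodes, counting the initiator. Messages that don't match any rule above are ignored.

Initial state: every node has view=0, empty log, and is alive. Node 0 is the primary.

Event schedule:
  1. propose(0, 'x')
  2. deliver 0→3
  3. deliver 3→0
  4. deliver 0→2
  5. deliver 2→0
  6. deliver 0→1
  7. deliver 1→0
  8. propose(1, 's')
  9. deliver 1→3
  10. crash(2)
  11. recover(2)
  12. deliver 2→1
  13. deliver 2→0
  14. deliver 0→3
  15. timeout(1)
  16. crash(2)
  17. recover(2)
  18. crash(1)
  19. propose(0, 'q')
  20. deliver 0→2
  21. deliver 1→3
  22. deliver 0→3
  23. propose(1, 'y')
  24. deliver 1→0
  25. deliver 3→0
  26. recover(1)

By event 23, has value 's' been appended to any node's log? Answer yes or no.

[1] propose(0,'x') → ∅
[2] deliver 0→3 → N3(back v0 [x])
[3] deliver 3→0 → ∅
[4] deliver 0→2 → N2(back v0 [x])
[5] deliver 2→0 → N0(prim v0 [x])
[6] deliver 0→1 → N1(back v0 [x])
[7] deliver 1→0 → ∅
[8] propose(1,'s') → ∅
[9] deliver 1→3 → ∅
[10] crash(2) → N2(✗back v0 [x])
[11] recover(2) → N2(back v0 [x])
[12] deliver 2→1 → ∅
[13] deliver 2→0 → ∅
[14] deliver 0→3 → ∅
[15] timeout(1) → N1(prim v1 [x])
[16] crash(2) → N2(✗back v0 [x])
[17] recover(2) → N2(back v0 [x])
[18] crash(1) → N1(✗prim v1 [x])
[19] propose(0,'q') → ∅
[20] deliver 0→2 → N2(back v0 [x,q])
[21] deliver 1→3 → ∅
[22] deliver 0→3 → N3(back v0 [x,q])
[23] propose(1,'y') → ∅

no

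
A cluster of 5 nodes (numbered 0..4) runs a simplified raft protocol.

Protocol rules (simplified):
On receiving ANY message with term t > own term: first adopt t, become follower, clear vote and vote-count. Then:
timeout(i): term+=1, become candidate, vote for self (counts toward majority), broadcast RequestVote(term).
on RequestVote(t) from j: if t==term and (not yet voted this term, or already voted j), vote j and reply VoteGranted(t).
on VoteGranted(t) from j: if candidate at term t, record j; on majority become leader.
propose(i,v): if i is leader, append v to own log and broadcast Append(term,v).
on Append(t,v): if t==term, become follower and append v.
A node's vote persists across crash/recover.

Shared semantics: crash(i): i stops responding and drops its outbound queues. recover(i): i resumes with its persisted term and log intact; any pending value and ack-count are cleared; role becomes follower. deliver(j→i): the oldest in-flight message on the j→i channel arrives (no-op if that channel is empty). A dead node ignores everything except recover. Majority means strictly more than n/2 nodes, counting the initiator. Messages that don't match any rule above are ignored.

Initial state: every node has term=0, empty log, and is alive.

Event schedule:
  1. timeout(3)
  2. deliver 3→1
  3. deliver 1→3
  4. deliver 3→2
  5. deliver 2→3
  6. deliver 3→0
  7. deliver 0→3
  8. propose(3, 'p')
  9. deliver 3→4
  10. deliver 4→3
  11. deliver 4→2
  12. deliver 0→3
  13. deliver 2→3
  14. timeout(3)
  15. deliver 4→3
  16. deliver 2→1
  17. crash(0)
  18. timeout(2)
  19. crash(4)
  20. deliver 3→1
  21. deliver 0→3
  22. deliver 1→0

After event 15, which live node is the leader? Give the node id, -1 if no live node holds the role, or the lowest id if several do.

-1

[1] timeout(3) → N3(cand t1 [-])
[2] deliver 3→1 → N1(foll t1 [-])
[3] deliver 1→3 → ∅
[4] deliver 3→2 → N2(foll t1 [-])
[5] deliver 2→3 → N3(lead t1 [-])
[6] deliver 3→0 → N0(foll t1 [-])
[7] deliver 0→3 → ∅
[8] propose(3,'p') → N3(lead t1 [p])
[9] deliver 3→4 → N4(foll t1 [-])
[10] deliver 4→3 → ∅
[11] deliver 4→2 → ∅
[12] deliver 0→3 → ∅
[13] deliver 2→3 → ∅
[14] timeout(3) → N3(cand t2 [p])
[15] deliver 4→3 → ∅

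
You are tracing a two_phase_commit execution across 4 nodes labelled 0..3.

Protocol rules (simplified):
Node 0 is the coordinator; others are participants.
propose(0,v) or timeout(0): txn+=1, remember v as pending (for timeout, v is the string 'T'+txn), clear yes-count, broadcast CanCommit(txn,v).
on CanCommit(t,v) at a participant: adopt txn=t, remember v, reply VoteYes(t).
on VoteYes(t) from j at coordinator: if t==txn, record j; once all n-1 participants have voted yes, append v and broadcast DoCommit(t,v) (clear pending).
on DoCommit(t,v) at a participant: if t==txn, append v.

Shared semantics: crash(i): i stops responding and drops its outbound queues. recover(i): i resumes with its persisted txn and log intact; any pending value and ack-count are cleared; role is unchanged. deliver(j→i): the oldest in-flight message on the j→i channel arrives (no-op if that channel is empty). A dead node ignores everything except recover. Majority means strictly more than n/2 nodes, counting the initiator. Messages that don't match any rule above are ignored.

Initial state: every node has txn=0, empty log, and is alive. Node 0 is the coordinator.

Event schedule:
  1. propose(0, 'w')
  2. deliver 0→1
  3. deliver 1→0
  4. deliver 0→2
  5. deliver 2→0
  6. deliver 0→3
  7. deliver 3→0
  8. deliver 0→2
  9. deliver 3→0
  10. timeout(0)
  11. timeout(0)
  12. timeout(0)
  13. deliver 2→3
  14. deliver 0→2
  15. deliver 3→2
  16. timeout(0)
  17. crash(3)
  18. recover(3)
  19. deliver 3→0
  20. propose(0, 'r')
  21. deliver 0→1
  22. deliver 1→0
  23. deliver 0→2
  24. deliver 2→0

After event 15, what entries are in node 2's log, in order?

e1 propose(0,'w'): 0[coor,t=1,-]
e2 deliver 0→1: 1[part,t=1,-]
e3 deliver 1→0: ·
e4 deliver 0→2: 2[part,t=1,-]
e5 deliver 2→0: ·
e6 deliver 0→3: 3[part,t=1,-]
e7 deliver 3→0: 0[coor,t=1,w]
e8 deliver 0→2: 2[part,t=1,w]
e9 deliver 3→0: ·
e10 timeout(0): 0[coor,t=2,w]
e11 timeout(0): 0[coor,t=3,w]
e12 timeout(0): 0[coor,t=4,w]
e13 deliver 2→3: ·
e14 deliver 0→2: 2[part,t=2,w]
e15 deliver 3→2: ·

w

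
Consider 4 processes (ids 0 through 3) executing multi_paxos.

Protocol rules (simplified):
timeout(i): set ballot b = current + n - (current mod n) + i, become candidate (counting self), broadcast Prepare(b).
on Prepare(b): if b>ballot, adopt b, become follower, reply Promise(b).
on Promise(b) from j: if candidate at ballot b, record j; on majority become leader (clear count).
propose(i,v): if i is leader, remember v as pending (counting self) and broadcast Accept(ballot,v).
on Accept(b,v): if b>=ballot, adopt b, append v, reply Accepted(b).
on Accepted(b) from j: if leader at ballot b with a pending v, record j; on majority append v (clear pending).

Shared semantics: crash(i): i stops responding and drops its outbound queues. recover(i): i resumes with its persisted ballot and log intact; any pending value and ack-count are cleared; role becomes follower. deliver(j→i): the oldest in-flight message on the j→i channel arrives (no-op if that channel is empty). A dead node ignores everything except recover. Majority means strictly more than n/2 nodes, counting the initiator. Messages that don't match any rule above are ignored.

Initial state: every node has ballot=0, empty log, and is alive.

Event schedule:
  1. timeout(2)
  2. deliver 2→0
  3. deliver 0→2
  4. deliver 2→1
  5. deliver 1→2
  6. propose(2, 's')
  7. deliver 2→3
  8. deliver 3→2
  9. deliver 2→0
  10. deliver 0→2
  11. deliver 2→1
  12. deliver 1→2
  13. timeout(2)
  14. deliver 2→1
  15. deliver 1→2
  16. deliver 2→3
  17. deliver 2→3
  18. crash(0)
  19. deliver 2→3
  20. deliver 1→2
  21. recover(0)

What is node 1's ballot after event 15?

10

[1] timeout(2) → N2(cand b6 [-])
[2] deliver 2→0 → N0(foll b6 [-])
[3] deliver 0→2 → ∅
[4] deliver 2→1 → N1(foll b6 [-])
[5] deliver 1→2 → N2(lead b6 [-])
[6] propose(2,'s') → ∅
[7] deliver 2→3 → N3(foll b6 [-])
[8] deliver 3→2 → ∅
[9] deliver 2→0 → N0(foll b6 [s])
[10] deliver 0→2 → ∅
[11] deliver 2→1 → N1(foll b6 [s])
[12] deliver 1→2 → N2(lead b6 [s])
[13] timeout(2) → N2(cand b10 [s])
[14] deliver 2→1 → N1(foll b10 [s])
[15] deliver 1→2 → ∅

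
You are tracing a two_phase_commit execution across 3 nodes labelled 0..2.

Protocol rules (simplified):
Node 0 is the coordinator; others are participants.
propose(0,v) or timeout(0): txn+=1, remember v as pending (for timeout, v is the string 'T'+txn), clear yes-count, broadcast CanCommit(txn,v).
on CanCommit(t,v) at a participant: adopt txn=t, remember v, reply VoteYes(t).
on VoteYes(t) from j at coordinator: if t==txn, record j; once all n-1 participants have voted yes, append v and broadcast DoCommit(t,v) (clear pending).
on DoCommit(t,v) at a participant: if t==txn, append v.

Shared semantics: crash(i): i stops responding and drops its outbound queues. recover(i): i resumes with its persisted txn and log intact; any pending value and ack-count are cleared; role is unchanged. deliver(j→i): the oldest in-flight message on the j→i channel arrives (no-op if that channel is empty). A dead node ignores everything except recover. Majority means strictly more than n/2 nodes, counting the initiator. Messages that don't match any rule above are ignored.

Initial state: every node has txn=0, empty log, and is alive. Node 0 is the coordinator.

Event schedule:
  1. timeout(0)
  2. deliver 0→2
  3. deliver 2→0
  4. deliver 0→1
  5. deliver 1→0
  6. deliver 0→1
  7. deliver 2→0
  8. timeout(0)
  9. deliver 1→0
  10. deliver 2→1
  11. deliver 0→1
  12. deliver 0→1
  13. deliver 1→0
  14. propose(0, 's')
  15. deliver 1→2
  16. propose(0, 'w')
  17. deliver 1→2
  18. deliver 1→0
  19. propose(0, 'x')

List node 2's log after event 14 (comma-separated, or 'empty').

step 1 timeout(0): 0={coor,t=1,log=-}
step 2 deliver 0→2: 2={part,t=1,log=-}
step 3 deliver 2→0: —
step 4 deliver 0→1: 1={part,t=1,log=-}
step 5 deliver 1→0: 0={coor,t=1,log=T1}
step 6 deliver 0→1: 1={part,t=1,log=T1}
step 7 deliver 2→0: —
step 8 timeout(0): 0={coor,t=2,log=T1}
step 9 deliver 1→0: —
step 10 deliver 2→1: —
step 11 deliver 0→1: 1={part,t=2,log=T1}
step 12 deliver 0→1: —
step 13 deliver 1→0: —
step 14 propose(0,'s'): 0={coor,t=3,log=T1}

empty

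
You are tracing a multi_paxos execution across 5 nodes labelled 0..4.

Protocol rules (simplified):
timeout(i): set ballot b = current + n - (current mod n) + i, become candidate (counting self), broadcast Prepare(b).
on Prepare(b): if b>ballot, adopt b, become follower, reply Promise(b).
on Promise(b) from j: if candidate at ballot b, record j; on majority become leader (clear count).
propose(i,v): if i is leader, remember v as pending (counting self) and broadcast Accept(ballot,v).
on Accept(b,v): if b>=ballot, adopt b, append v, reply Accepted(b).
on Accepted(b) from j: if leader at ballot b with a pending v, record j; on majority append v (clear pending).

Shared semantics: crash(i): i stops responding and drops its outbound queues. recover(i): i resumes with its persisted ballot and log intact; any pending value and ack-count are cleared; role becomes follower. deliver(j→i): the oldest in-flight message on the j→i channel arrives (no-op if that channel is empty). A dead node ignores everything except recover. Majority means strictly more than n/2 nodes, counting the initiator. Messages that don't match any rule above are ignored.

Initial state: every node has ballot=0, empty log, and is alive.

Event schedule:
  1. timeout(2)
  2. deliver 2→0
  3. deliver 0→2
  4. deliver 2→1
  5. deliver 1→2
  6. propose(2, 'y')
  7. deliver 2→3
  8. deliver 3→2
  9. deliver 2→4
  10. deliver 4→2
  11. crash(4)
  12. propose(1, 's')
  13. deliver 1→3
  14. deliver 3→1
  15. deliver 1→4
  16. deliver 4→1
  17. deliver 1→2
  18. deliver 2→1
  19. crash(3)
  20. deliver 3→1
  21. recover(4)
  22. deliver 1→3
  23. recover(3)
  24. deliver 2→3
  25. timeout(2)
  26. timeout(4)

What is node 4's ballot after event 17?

7

step 1 timeout(2): 2={cand,b=7,log=-}
step 2 deliver 2→0: 0={foll,b=7,log=-}
step 3 deliver 0→2: —
step 4 deliver 2→1: 1={foll,b=7,log=-}
step 5 deliver 1→2: 2={lead,b=7,log=-}
step 6 propose(2,'y'): —
step 7 deliver 2→3: 3={foll,b=7,log=-}
step 8 deliver 3→2: —
step 9 deliver 2→4: 4={foll,b=7,log=-}
step 10 deliver 4→2: —
step 11 crash(4): 4={✗foll,b=7,log=-}
step 12 propose(1,'s'): —
step 13 deliver 1→3: —
step 14 deliver 3→1: —
step 15 deliver 1→4: —
step 16 deliver 4→1: —
step 17 deliver 1→2: —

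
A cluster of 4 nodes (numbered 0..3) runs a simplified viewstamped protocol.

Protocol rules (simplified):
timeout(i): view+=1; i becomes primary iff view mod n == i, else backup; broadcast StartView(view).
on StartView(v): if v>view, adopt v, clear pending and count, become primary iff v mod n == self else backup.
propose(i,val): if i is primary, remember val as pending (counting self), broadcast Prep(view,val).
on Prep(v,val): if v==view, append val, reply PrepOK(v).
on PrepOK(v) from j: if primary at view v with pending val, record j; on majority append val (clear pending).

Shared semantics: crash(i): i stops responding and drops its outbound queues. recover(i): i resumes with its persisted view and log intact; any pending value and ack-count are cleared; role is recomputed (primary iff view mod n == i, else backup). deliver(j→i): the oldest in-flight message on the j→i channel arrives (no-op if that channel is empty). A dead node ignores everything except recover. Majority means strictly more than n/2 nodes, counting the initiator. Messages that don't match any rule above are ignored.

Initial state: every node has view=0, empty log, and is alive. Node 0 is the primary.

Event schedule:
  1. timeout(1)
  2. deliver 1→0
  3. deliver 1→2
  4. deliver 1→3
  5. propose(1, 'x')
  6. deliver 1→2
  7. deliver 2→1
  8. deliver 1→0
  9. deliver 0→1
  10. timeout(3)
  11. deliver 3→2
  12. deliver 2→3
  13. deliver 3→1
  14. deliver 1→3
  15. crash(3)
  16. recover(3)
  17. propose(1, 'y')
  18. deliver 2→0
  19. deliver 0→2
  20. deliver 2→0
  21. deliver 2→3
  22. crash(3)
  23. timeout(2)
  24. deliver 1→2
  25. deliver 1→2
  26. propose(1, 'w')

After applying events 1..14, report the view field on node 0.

step 1 timeout(1): 1={prim,v=1,log=-}
step 2 deliver 1→0: 0={back,v=1,log=-}
step 3 deliver 1→2: 2={back,v=1,log=-}
step 4 deliver 1→3: 3={back,v=1,log=-}
step 5 propose(1,'x'): —
step 6 deliver 1→2: 2={back,v=1,log=x}
step 7 deliver 2→1: —
step 8 deliver 1→0: 0={back,v=1,log=x}
step 9 deliver 0→1: 1={prim,v=1,log=x}
step 10 timeout(3): 3={back,v=2,log=-}
step 11 deliver 3→2: 2={prim,v=2,log=x}
step 12 deliver 2→3: —
step 13 deliver 3→1: 1={back,v=2,log=x}
step 14 deliver 1→3: —

1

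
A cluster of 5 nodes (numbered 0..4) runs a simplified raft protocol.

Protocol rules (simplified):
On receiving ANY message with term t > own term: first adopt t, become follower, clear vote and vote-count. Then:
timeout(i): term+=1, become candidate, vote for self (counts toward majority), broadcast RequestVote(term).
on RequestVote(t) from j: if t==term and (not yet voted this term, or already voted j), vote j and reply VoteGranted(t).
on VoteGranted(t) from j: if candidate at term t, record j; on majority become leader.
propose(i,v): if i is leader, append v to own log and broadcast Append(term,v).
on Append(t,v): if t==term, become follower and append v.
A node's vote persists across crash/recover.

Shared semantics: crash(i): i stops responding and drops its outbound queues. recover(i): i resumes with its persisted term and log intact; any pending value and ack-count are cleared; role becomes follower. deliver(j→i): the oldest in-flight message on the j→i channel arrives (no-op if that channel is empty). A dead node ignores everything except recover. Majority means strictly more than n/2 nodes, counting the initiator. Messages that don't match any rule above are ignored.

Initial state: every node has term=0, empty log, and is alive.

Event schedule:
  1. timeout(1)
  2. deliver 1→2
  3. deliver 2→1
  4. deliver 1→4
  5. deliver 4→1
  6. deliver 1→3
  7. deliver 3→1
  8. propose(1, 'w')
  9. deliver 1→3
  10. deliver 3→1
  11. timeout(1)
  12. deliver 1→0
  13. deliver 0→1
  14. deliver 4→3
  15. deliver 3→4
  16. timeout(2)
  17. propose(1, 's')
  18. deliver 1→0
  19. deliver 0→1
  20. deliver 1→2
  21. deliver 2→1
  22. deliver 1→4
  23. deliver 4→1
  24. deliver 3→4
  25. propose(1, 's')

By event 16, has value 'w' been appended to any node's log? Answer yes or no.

yes

1. timeout(1):  <1:cand t1 ->
2. deliver 1→2:  <2:foll t1 ->
3. deliver 2→1:  nop
4. deliver 1→4:  <4:foll t1 ->
5. deliver 4→1:  <1:lead t1 ->
6. deliver 1→3:  <3:foll t1 ->
7. deliver 3→1:  nop
8. propose(1,'w'):  <1:lead t1 w>
9. deliver 1→3:  <3:foll t1 w>
10. deliver 3→1:  nop
11. timeout(1):  <1:cand t2 w>
12. deliver 1→0:  <0:foll t1 ->
13. deliver 0→1:  nop
14. deliver 4→3:  nop
15. deliver 3→4:  nop
16. timeout(2):  <2:cand t2 ->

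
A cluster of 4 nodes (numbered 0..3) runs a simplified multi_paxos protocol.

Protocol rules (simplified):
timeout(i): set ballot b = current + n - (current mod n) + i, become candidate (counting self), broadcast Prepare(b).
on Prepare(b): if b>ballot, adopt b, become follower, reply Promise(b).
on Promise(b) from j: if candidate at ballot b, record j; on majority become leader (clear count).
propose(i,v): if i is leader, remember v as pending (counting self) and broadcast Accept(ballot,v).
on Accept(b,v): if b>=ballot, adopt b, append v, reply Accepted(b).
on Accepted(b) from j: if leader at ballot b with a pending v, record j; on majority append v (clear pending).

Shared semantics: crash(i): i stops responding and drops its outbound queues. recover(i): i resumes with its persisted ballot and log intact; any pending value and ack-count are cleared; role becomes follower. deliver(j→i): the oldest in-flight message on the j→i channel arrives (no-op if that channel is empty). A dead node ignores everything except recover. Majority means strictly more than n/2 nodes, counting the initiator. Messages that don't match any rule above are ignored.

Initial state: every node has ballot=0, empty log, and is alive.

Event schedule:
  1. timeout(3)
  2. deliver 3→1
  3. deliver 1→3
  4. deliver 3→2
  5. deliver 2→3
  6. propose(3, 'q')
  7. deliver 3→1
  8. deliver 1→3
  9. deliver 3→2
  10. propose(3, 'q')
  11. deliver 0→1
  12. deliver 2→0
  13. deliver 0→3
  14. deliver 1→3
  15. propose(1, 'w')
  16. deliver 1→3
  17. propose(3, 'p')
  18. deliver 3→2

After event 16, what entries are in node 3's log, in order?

empty

after 1 — timeout(3): n3:cand/b7/[-]
after 2 — deliver 3→1: n1:foll/b7/[-]
after 3 — deliver 1→3: ·
after 4 — deliver 3→2: n2:foll/b7/[-]
after 5 — deliver 2→3: n3:lead/b7/[-]
after 6 — propose(3,'q'): ·
after 7 — deliver 3→1: n1:foll/b7/[q]
after 8 — deliver 1→3: ·
after 9 — deliver 3→2: n2:foll/b7/[q]
after 10 — propose(3,'q'): ·
after 11 — deliver 0→1: ·
after 12 — deliver 2→0: ·
after 13 — deliver 0→3: ·
after 14 — deliver 1→3: ·
after 15 — propose(1,'w'): ·
after 16 — deliver 1→3: ·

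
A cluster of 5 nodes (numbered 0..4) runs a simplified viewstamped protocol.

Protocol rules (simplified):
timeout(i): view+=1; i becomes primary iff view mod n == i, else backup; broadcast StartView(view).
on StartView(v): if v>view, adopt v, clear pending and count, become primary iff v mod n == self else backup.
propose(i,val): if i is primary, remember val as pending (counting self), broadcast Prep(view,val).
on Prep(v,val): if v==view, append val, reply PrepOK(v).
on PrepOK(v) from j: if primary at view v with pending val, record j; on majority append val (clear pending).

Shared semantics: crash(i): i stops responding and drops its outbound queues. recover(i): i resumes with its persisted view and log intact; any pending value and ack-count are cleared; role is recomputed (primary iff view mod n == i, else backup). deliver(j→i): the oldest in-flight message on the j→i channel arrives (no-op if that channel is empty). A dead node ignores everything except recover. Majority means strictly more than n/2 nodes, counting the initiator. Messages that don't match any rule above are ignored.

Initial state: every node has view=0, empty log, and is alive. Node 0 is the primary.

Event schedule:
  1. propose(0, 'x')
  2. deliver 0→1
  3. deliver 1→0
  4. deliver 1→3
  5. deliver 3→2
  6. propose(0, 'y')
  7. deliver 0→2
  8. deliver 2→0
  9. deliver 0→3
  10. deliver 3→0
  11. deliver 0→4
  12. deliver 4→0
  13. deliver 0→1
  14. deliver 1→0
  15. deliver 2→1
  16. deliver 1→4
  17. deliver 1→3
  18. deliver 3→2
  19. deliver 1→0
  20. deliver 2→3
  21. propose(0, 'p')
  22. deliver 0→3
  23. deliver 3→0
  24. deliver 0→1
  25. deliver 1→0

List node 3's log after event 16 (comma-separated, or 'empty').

1. propose(0,'x'):  nop
2. deliver 0→1:  <1:back v0 x>
3. deliver 1→0:  nop
4. deliver 1→3:  nop
5. deliver 3→2:  nop
6. propose(0,'y'):  nop
7. deliver 0→2:  <2:back v0 x>
8. deliver 2→0:  nop
9. deliver 0→3:  <3:back v0 x>
10. deliver 3→0:  <0:prim v0 y>
11. deliver 0→4:  <4:back v0 x>
12. deliver 4→0:  nop
13. deliver 0→1:  <1:back v0 x,y>
14. deliver 1→0:  nop
15. deliver 2→1:  nop
16. deliver 1→4:  nop

x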